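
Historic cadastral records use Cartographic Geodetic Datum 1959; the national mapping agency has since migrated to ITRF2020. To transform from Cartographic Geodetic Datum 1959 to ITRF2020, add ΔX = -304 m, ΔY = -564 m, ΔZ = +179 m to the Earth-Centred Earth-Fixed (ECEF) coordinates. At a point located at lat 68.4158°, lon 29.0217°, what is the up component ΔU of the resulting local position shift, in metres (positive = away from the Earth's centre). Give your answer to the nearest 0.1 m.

At φ = 68.4158°, λ = 29.0217°: sin φ = 0.929878, cos φ = 0.367868, sin λ = 0.485141, cos λ = 0.874436.
ΔU = cos φ cos λ·ΔX + cos φ sin λ·ΔY + sin φ·ΔZ = (0.367868)(0.874436)(-304) + (0.367868)(0.485141)(-564) + (0.929878)(179) = -32.00 m.

ΔU = -32.0 m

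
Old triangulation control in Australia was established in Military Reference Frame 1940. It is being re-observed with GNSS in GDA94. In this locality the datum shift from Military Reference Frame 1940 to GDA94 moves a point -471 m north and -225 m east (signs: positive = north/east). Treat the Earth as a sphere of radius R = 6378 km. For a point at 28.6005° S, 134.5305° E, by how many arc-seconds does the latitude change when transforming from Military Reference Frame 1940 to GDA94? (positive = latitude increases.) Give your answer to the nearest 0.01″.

Δφ = -15.23″

On a sphere of radius R, 1 rad of latitude = R, so Δφ = ΔN / R = -471.0 / 6378000 = -7.3848e-05 rad = -15.232″.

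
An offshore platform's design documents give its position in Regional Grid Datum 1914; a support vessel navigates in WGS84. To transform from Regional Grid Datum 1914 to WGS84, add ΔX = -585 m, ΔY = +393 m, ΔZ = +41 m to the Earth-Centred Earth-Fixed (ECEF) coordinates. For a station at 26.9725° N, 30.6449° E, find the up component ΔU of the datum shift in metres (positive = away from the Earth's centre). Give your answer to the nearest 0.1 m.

The local up (radial) axis is (cos φ cos λ, cos φ sin λ, sin φ), giving ΔU = -448.554 + 178.529 + 18.596 = -251.43 m.

ΔU = -251.4 m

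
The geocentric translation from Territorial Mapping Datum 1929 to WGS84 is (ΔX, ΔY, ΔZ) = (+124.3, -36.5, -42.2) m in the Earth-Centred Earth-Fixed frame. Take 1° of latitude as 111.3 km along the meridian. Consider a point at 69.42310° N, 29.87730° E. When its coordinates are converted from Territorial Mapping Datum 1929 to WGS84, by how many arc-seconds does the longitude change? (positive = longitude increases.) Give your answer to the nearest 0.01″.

Δλ = -8.61″

sin φ = 0.936201, cos φ = 0.351464, sin λ = 0.498144, cos λ = 0.867094.
East component: ΔE = −sin λ·ΔX + cos λ·ΔY = −(0.498144)(124.3) + (0.867094)(-36.5) = -93.57 m.
1° of latitude spans 111300 m; at latitude φ, 1° of longitude spans that × cos φ = 39118.0 m, so Δλ = -93.57 / 39118.0 × 3600 = -8.611″.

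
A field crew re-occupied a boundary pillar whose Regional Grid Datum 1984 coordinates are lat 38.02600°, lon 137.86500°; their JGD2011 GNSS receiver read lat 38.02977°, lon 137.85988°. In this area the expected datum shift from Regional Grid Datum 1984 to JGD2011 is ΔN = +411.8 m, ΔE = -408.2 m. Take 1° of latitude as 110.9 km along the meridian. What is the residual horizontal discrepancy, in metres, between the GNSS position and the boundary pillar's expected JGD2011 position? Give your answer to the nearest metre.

40 m

Observed coordinate differences: Δφ = +0.00377°, Δλ = -0.00512°.
Converting to metres (1° lat = 110900 m, cos φ = 0.787731): observed ΔN = 418.1 m, observed ΔE = -447.3 m.
Subtracting the expected shift leaves a residual of 418.1 − (411.8) = 6.3 m north and -447.3 − (-408.2) = -39.1 m east.
Residual distance = √(6.3² + (-39.1)²) = 39.6 m.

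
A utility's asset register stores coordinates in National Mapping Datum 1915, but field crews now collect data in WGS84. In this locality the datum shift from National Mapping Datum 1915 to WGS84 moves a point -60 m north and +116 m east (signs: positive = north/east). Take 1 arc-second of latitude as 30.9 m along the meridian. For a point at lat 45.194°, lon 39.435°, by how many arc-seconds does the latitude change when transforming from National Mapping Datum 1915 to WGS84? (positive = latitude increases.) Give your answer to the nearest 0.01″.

1″ of latitude = 30.90 m, so Δφ = -60.0 / 30.90 = -1.942″.

Δφ = -1.94″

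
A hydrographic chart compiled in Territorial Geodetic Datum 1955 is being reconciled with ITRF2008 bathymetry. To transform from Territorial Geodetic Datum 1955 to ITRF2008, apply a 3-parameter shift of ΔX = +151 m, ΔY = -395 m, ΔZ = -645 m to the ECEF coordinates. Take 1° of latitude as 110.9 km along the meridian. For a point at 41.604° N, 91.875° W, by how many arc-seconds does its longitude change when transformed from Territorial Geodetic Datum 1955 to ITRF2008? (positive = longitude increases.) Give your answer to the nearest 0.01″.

sin φ = 0.663978, cos φ = 0.747752, sin λ = -0.999465, cos λ = -0.032719.
East component: ΔE = −sin λ·ΔX + cos λ·ΔY = −(-0.999465)(151) + (-0.032719)(-395) = 163.84 m.
1° of latitude spans 110900 m; at latitude φ, 1° of longitude spans that × cos φ = 82925.7 m, so Δλ = 163.84 / 82925.7 × 3600 = 7.113″.

Δλ = 7.11″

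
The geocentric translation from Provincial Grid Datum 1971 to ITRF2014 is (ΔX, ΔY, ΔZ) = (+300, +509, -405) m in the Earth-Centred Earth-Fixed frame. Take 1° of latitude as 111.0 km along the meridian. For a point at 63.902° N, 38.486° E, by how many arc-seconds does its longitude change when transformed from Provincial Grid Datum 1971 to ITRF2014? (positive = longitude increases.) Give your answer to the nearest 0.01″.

sin φ = 0.898043, cos φ = 0.439908, sin λ = 0.622323, cos λ = 0.782760.
East component: ΔE = −sin λ·ΔX + cos λ·ΔY = −(0.622323)(300) + (0.782760)(509) = 211.73 m.
1° of latitude spans 111000 m; at latitude φ, 1° of longitude spans that × cos φ = 48829.8 m, so Δλ = 211.73 / 48829.8 × 3600 = 15.610″.

Δλ = 15.61″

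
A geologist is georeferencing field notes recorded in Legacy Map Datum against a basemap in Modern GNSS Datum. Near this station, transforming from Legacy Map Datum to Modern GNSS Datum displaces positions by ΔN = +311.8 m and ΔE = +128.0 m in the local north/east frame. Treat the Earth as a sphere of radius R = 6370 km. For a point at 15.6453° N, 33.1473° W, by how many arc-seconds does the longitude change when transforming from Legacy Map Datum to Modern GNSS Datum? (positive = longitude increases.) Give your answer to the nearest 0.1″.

At latitude 15.6453°, cos φ = 0.962950.
One radian of longitude at latitude φ spans R cos φ, so Δλ = ΔE / (R cos φ) = 128.0 / (6370000 × 0.962950) = 2.0867e-05 rad = 4.304″.

Δλ = 4.3″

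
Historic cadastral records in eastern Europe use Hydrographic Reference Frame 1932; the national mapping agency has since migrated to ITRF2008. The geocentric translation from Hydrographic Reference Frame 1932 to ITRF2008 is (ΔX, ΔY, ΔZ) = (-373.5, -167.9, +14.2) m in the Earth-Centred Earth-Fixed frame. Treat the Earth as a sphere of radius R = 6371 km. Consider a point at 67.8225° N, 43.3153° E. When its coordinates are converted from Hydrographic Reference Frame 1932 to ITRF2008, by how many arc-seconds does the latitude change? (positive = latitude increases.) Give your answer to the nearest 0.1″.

sin φ = 0.926019, cos φ = 0.377477, sin λ = 0.686013, cos λ = 0.727590.
North component: ΔN = −sin φ cos λ·ΔX − sin φ sin λ·ΔY + cos φ·ΔZ = −(0.926019)(0.727590)(-373.5) − (0.926019)(0.686013)(-167.9) + (0.377477)(14.2) = 363.67 m.
1° of latitude spans πR/180 = 111195 m, so Δφ = 363.67 / 111195 × 3600 = 11.774″.

Δφ = 11.8″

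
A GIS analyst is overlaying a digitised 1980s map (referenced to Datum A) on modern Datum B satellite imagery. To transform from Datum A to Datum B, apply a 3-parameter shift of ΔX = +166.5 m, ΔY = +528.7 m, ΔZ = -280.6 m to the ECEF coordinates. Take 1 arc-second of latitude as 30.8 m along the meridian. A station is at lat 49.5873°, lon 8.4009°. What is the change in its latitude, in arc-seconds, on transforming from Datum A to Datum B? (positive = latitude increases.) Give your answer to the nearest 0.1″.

Δφ = -11.9″

sin φ = 0.761395, cos φ = 0.648289, sin λ = 0.146099, cos λ = 0.989270.
North component: ΔN = −sin φ cos λ·ΔX − sin φ sin λ·ΔY + cos φ·ΔZ = −(0.761395)(0.989270)(166.5) − (0.761395)(0.146099)(528.7) + (0.648289)(-280.6) = -366.13 m.
1° of latitude spans 3600 × 30.80 = 110880 m, so Δφ = -366.13 / 110880 × 3600 = -11.887″.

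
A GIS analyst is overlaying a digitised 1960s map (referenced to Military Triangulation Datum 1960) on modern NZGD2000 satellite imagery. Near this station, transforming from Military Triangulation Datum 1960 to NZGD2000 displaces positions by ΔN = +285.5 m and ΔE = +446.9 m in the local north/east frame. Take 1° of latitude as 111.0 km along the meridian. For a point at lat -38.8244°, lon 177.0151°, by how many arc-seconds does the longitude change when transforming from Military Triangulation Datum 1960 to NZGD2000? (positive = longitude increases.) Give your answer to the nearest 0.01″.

Δλ = 18.60″

At latitude -38.8244°, cos φ = 0.779071.
1° of longitude at this latitude = 111.0 × cos φ = 86.48 km, so Δλ = 446.9 / 86476.9 = 0.0051679° = 18.604″.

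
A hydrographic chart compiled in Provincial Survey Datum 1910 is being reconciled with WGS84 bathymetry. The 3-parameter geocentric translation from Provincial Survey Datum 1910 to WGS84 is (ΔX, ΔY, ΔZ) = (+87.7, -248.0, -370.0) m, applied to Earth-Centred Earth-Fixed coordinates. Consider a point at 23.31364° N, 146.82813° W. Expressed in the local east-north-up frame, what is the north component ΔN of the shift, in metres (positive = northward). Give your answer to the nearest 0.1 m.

ΔN = -364.4 m

At φ = 23.31364°, λ = -146.82813°: sin φ = 0.395764, cos φ = 0.918352, sin λ = -0.547152, cos λ = -0.837033.
ΔN = −sin φ cos λ·ΔX − sin φ sin λ·ΔY + cos φ·ΔZ = −(0.395764)(-0.837033)(87.7) − (0.395764)(-0.547152)(-248.0) + (0.918352)(-370.0) = -364.44 m.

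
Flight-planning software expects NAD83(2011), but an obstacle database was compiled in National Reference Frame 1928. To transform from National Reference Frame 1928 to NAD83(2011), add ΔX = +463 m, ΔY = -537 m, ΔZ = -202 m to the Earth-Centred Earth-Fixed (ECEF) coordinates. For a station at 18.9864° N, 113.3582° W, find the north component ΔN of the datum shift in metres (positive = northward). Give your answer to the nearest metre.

ΔN = -292 m

At φ = 18.9864°, λ = -113.3582°: sin φ = 0.325344, cos φ = 0.945596, sin λ = -0.918044, cos λ = -0.396478.
ΔN = −sin φ cos λ·ΔX − sin φ sin λ·ΔY + cos φ·ΔZ = −(0.325344)(-0.396478)(463) − (0.325344)(-0.918044)(-537) + (0.945596)(-202) = -291.68 m.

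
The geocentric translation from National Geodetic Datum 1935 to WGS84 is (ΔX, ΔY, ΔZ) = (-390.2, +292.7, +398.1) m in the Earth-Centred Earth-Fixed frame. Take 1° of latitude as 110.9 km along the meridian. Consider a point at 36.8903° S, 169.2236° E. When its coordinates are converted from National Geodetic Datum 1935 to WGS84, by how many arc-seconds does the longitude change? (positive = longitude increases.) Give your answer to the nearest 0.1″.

Δλ = -8.7″

sin φ = -0.600285, cos φ = 0.799786, sin λ = 0.186977, cos λ = -0.982364.
East component: ΔE = −sin λ·ΔX + cos λ·ΔY = −(0.186977)(-390.2) + (-0.982364)(292.7) = -214.58 m.
1° of latitude spans 110900 m; at latitude φ, 1° of longitude spans that × cos φ = 88696.3 m, so Δλ = -214.58 / 88696.3 × 3600 = -8.709″.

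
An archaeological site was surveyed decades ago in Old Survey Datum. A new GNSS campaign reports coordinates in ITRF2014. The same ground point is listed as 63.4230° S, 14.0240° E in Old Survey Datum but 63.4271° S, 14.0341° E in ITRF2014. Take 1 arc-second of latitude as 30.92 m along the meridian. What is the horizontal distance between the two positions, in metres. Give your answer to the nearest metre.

679 m

Δφ = -63.4271° − -63.4230° = -0.0041°; Δλ = 14.0341° − 14.0240° = +0.0101°.
1° of latitude = 3600 × 30.92 = 111312 m.
ΔN = Δφ × 111312 = -456.4 m; ΔE = Δλ × 111312 × cos(-63.4230°) = +0.0101 × 111312 × 0.447400 = 503.0 m.
Distance = √(ΔE² + ΔN²) = √(503.0² + (-456.4)²) = 679.2 m.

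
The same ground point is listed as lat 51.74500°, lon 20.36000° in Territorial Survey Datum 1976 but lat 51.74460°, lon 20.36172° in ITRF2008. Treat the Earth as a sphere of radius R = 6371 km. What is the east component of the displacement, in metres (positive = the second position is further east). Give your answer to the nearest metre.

Δφ = 51.74460° − 51.74500° = -0.00040°; Δλ = 20.36172° − 20.36000° = +0.00172°.
1° along a meridian = πR/180 = 111195 m.
ΔN = Δφ × 111195 = -44.5 m; ΔE = Δλ × 111195 × cos(51.74500°) = +0.00172 × 111195 × 0.619162 = 118.4 m.

ΔE = 118 m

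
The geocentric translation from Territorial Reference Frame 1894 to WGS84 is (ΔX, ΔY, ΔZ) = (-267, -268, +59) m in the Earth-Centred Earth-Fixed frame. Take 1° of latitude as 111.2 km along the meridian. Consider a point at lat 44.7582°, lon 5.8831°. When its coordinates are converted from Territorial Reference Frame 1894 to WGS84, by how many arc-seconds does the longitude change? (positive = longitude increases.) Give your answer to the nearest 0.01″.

Δλ = -10.91″

sin φ = 0.704116, cos φ = 0.710085, sin λ = 0.102499, cos λ = 0.994733.
East component: ΔE = −sin λ·ΔX + cos λ·ΔY = −(0.102499)(-267) + (0.994733)(-268) = -239.22 m.
1° of latitude spans 111200 m; at latitude φ, 1° of longitude spans that × cos φ = 78961.4 m, so Δλ = -239.22 / 78961.4 × 3600 = -10.907″.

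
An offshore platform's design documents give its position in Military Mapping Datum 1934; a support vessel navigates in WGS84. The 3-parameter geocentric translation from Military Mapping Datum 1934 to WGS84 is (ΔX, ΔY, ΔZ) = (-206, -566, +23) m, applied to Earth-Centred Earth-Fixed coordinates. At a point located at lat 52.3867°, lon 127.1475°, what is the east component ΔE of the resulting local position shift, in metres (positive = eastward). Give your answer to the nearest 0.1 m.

The local east axis at (φ, λ) is (−sin λ, cos λ, 0), so ΔE = −sin(127.1475°)·(-206) + cos(127.1475°)·(-566) = 505.99 m.

ΔE = 506.0 m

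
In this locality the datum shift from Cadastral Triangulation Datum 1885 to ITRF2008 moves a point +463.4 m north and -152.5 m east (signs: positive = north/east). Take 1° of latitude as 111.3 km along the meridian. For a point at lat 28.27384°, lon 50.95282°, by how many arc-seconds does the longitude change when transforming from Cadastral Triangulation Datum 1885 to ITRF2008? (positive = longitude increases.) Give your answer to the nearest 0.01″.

At latitude 28.27384°, cos φ = 0.880694.
1° of longitude at this latitude = 111.3 × cos φ = 98.02 km, so Δλ = -152.5 / 98021.2 = -0.0015558° = -5.601″.

Δλ = -5.60″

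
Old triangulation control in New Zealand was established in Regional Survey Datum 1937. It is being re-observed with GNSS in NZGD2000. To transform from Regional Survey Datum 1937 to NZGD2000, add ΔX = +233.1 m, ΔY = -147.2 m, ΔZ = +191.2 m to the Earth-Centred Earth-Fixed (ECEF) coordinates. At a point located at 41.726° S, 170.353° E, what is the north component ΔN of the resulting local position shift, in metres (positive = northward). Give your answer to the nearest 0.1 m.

At φ = -41.726°, λ = 170.353°: sin φ = -0.665569, cos φ = 0.746336, sin λ = 0.167578, cos λ = -0.985859.
ΔN = −sin φ cos λ·ΔX − sin φ sin λ·ΔY + cos φ·ΔZ = −(-0.665569)(-0.985859)(233.1) − (-0.665569)(0.167578)(-147.2) + (0.746336)(191.2) = -26.67 m.

ΔN = -26.7 m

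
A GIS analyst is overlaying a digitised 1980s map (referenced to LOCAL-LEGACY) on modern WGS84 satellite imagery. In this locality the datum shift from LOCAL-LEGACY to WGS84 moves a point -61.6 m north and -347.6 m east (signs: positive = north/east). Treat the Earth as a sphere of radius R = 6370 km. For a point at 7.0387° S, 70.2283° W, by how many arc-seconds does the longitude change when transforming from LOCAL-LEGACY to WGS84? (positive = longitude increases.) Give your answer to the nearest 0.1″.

At latitude -7.0387°, cos φ = 0.992464.
One radian of longitude at latitude φ spans R cos φ, so Δλ = ΔE / (R cos φ) = -347.6 / (6370000 × 0.992464) = -5.4983e-05 rad = -11.341″.

Δλ = -11.3″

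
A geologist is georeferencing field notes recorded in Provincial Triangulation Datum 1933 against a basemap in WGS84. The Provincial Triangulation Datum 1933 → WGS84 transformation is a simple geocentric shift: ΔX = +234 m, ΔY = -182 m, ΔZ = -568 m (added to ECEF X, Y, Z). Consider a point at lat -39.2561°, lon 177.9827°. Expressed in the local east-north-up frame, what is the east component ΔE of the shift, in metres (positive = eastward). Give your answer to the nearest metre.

ΔE = 174 m

The local east axis at (φ, λ) is (−sin λ, cos λ, 0), so ΔE = −sin(177.9827°)·234 + cos(177.9827°)·(-182) = 173.65 m.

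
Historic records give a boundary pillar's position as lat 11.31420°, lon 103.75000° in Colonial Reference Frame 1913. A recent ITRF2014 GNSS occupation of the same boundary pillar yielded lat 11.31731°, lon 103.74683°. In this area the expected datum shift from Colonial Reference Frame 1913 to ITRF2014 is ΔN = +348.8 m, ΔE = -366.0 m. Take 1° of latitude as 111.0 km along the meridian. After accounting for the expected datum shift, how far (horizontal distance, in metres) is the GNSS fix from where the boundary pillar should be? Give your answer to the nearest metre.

Observed coordinate differences: Δφ = +0.00311°, Δλ = -0.00317°.
Converting to metres (1° lat = 111000 m, cos φ = 0.980566): observed ΔN = 345.2 m, observed ΔE = -345.0 m.
Subtracting the expected shift leaves a residual of 345.2 − (348.8) = -3.6 m north and -345.0 − (-366.0) = 21.0 m east.
Residual distance = √((-3.6)² + 21.0²) = 21.3 m.

21 m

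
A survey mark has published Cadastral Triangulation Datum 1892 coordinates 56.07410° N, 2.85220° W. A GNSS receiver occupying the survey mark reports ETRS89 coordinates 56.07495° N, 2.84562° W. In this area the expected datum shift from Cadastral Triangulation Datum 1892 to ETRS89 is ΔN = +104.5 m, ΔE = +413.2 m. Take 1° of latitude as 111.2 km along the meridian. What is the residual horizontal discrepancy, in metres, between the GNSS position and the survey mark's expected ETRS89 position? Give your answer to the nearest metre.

Observed coordinate differences: Δφ = +0.00085°, Δλ = +0.00658°.
Converting to metres (1° lat = 111200 m, cos φ = 0.558120): observed ΔN = 94.5 m, observed ΔE = 408.4 m.
Subtracting the expected shift leaves a residual of 94.5 − (104.5) = -10.0 m north and 408.4 − (413.2) = -4.8 m east.
Residual distance = √((-10.0)² + (-4.8)²) = 11.1 m.

11 m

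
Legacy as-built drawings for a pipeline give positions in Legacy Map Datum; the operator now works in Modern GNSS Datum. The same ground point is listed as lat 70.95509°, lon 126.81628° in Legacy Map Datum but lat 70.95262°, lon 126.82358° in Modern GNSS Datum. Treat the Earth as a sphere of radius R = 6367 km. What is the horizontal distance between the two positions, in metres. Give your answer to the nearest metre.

381 m

Δφ = 70.95262° − 70.95509° = -0.00247°; Δλ = 126.82358° − 126.81628° = +0.00730°.
1° along a meridian = πR/180 = 111125 m.
ΔN = Δφ × 111125 = -274.5 m; ΔE = Δλ × 111125 × cos(70.95509°) = +0.00730 × 111125 × 0.326309 = 264.7 m.
Distance = √(ΔE² + ΔN²) = √(264.7² + (-274.5)²) = 381.3 m.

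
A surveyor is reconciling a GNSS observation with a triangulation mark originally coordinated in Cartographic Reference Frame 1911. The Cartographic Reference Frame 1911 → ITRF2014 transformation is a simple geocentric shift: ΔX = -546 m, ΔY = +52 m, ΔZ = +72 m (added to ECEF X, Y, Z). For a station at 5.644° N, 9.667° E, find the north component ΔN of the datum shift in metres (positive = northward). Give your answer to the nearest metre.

The local north axis is (−sin φ cos λ, −sin φ sin λ, cos φ), giving ΔN = 52.935 − 0.859 + 71.651 = 123.73 m.

ΔN = 124 m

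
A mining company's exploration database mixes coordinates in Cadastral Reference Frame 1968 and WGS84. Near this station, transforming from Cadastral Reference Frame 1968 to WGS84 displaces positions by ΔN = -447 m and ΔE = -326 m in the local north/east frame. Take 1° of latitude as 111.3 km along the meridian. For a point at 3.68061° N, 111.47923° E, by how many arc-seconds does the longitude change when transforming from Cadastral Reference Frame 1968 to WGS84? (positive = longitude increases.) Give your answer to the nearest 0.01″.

At latitude 3.68061°, cos φ = 0.997937.
1° of longitude at this latitude = 111.3 × cos φ = 111.07 km, so Δλ = -326.0 / 111070.4 = -0.0029351° = -10.566″.

Δλ = -10.57″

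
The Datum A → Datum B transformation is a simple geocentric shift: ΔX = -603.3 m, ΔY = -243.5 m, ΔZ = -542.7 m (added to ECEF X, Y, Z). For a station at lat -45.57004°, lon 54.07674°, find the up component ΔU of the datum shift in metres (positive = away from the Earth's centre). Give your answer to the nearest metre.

At φ = -45.57004°, λ = 54.07674°: sin φ = -0.714107, cos φ = 0.700037, sin λ = 0.809804, cos λ = 0.586701.
ΔU = cos φ cos λ·ΔX + cos φ sin λ·ΔY + sin φ·ΔZ = (0.700037)(0.586701)(-603.3) + (0.700037)(0.809804)(-243.5) + (-0.714107)(-542.7) = 1.72 m.

ΔU = 2 m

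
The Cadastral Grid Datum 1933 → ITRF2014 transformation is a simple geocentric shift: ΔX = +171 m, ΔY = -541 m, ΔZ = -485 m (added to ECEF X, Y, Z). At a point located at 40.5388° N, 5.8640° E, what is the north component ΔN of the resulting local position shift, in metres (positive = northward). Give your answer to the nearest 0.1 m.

ΔN = -443.2 m

At φ = 40.5388°, λ = 5.8640°: sin φ = 0.649963, cos φ = 0.759966, sin λ = 0.102168, cos λ = 0.994767.
ΔN = −sin φ cos λ·ΔX − sin φ sin λ·ΔY + cos φ·ΔZ = −(0.649963)(0.994767)(171) − (0.649963)(0.102168)(-541) + (0.759966)(-485) = -443.22 m.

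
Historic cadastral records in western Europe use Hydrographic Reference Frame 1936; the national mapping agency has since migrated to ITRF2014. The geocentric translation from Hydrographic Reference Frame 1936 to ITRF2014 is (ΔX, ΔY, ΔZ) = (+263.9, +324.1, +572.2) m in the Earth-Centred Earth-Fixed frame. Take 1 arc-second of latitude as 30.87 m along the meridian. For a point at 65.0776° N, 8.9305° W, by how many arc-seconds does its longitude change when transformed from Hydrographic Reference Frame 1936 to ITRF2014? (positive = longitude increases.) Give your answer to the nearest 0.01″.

Δλ = 27.76″

sin φ = 0.906879, cos φ = 0.421390, sin λ = -0.155236, cos λ = 0.987877.
East component: ΔE = −sin λ·ΔX + cos λ·ΔY = −(-0.155236)(263.9) + (0.987877)(324.1) = 361.14 m.
1° of latitude spans 3600 × 30.87 = 111132 m; at latitude φ, 1° of longitude spans that × cos φ = 46830.0 m, so Δλ = 361.14 / 46830.0 × 3600 = 27.762″.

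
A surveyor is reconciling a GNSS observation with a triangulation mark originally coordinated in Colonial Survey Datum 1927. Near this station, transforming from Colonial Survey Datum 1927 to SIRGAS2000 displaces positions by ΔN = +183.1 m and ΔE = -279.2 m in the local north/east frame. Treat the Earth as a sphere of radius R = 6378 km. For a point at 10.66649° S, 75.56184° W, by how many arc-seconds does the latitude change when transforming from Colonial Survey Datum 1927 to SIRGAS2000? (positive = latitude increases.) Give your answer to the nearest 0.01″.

On a sphere of radius R, 1 rad of latitude = R, so Δφ = ΔN / R = 183.1 / 6378000 = 2.8708e-05 rad = 5.921″.

Δφ = 5.92″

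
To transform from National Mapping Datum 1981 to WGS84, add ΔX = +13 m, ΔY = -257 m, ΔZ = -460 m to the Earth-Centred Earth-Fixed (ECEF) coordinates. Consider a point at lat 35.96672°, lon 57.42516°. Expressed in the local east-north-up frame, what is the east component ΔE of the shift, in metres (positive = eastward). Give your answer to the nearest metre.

ΔE = -149 m

At φ = 35.96672°, λ = 57.42516°: sin φ = 0.587315, cos φ = 0.809358, sin λ = 0.842689, cos λ = 0.538401.
ΔE = −sin λ·ΔX + cos λ·ΔY = −(0.842689)·(13) + (0.538401)·(-257) = -149.32 m.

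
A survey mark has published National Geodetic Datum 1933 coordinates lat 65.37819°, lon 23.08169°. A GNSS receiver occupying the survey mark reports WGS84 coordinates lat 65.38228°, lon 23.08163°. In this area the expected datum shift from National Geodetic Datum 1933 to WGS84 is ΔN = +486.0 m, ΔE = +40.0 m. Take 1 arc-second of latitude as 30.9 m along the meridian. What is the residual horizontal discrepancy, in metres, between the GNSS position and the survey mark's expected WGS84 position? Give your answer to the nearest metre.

Observed coordinate differences: Δφ = +0.00409°, Δλ = -0.00006°.
Converting to metres (1° lat = 111240 m, cos φ = 0.416627): observed ΔN = 455.0 m, observed ΔE = -2.8 m.
Subtracting the expected shift leaves a residual of 455.0 − (486.0) = -31.0 m north and -2.8 − (40.0) = -42.8 m east.
Residual distance = √((-31.0)² + (-42.8)²) = 52.8 m.

53 m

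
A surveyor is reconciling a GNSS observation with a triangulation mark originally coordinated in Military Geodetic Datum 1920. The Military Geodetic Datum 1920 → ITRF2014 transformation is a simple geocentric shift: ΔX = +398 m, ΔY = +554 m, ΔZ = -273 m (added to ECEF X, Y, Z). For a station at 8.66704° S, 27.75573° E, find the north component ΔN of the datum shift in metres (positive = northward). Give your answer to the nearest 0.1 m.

ΔN = -177.9 m

At φ = -8.66704°, λ = 27.75573°: sin φ = -0.150692, cos φ = 0.988581, sin λ = 0.465703, cos λ = 0.884941.
ΔN = −sin φ cos λ·ΔX − sin φ sin λ·ΔY + cos φ·ΔZ = −(-0.150692)(0.884941)(398) − (-0.150692)(0.465703)(554) + (0.988581)(-273) = -177.93 m.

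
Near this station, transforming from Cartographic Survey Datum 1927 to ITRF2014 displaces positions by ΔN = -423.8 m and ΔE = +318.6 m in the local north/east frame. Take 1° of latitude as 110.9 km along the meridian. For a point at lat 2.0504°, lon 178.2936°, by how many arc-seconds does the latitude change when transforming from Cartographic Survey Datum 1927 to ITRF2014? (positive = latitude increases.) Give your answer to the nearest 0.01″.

Δφ = -13.76″

1° of latitude = 110.9 km, so Δφ = -423.8 / 110900 = -0.0038215° = -13.757″.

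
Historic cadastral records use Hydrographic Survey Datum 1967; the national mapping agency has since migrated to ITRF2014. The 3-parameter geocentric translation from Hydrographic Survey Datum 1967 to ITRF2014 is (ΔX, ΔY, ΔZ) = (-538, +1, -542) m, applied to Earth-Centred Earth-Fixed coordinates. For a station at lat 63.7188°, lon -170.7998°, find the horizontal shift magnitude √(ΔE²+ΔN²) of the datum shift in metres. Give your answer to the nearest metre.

At φ = 63.7188°, λ = -170.7998°: sin φ = 0.896632, cos φ = 0.442777, sin λ = -0.159885, cos λ = -0.987136.
ΔE = −sin λ·ΔX + cos λ·ΔY = −(-0.159885)·(-538) + (-0.987136)·(1) = -87.01 m.
ΔN = −sin φ cos λ·ΔX − sin φ sin λ·ΔY + cos φ·ΔZ = −(0.896632)(-0.987136)(-538) − (0.896632)(-0.159885)(1) + (0.442777)(-542) = -716.02 m.
Horizontal magnitude = √(ΔE² + ΔN²) = √((-87.01)² + (-716.02)²) = 721.29 m.

721 m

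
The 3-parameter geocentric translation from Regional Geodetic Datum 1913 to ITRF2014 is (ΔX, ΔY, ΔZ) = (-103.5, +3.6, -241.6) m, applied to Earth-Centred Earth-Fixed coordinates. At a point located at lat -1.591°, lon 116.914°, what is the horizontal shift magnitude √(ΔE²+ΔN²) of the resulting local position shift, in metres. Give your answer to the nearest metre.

257 m

At φ = -1.591°, λ = 116.914°: sin φ = -0.027765, cos φ = 0.999614, sin λ = 0.891687, cos λ = -0.452653.
ΔE = −sin λ·ΔX + cos λ·ΔY = −(0.891687)·(-103.5) + (-0.452653)·(3.6) = 90.66 m.
ΔN = −sin φ cos λ·ΔX − sin φ sin λ·ΔY + cos φ·ΔZ = −(-0.027765)(-0.452653)(-103.5) − (-0.027765)(0.891687)(3.6) + (0.999614)(-241.6) = -240.12 m.
Horizontal magnitude = √(ΔE² + ΔN²) = √(90.66² + (-240.12)²) = 256.66 m.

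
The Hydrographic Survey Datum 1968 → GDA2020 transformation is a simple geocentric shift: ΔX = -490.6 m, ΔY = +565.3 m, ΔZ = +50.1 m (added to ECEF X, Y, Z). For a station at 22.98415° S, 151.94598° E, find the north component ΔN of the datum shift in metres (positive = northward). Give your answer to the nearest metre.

ΔN = 319 m

At φ = -22.98415°, λ = 151.94598°: sin φ = -0.390476, cos φ = 0.920613, sin λ = 0.470304, cos λ = -0.882505.
ΔN = −sin φ cos λ·ΔX − sin φ sin λ·ΔY + cos φ·ΔZ = −(-0.390476)(-0.882505)(-490.6) − (-0.390476)(0.470304)(565.3) + (0.920613)(50.1) = 319.00 m.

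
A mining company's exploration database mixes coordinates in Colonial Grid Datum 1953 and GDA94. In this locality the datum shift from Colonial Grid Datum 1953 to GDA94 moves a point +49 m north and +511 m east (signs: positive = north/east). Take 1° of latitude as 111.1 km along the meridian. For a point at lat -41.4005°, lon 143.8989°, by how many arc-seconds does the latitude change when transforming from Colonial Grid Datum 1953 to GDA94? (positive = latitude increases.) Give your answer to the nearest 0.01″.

1° of latitude = 111.1 km, so Δφ = 49.0 / 111100 = 0.0004410° = 1.588″.

Δφ = 1.59″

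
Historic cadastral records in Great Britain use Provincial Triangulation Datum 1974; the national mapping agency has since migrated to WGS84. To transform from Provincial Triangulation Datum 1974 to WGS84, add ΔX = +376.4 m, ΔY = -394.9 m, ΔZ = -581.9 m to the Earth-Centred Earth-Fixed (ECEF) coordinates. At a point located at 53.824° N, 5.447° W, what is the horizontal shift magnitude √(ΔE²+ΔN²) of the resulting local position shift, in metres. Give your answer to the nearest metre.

At φ = 53.824°, λ = -5.447°: sin φ = 0.807208, cos φ = 0.590268, sin λ = -0.094925, cos λ = 0.995484.
ΔE = −sin λ·ΔX + cos λ·ΔY = −(-0.094925)·(376.4) + (0.995484)·(-394.9) = -357.39 m.
ΔN = −sin φ cos λ·ΔX − sin φ sin λ·ΔY + cos φ·ΔZ = −(0.807208)(0.995484)(376.4) − (0.807208)(-0.094925)(-394.9) + (0.590268)(-581.9) = -676.20 m.
Horizontal magnitude = √(ΔE² + ΔN²) = √((-357.39)² + (-676.20)²) = 764.83 m.

765 m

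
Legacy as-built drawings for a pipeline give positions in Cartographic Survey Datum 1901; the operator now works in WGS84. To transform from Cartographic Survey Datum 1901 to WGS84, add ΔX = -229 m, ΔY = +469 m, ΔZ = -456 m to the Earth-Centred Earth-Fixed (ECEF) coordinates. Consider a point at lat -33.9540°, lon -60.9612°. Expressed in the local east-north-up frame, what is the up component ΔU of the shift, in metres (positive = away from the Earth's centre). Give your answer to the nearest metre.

ΔU = -178 m

The local up (radial) axis is (cos φ cos λ, cos φ sin λ, sin φ), giving ΔU = -92.203 − 340.125 + 254.688 = -177.64 m.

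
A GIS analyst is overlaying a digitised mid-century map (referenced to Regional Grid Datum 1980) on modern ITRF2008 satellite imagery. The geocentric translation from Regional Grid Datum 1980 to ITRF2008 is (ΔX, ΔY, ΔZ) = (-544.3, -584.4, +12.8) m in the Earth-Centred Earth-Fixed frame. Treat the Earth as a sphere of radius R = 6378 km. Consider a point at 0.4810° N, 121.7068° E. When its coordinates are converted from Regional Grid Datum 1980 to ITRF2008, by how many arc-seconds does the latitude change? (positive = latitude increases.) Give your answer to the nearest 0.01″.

sin φ = 0.008395, cos φ = 0.999965, sin λ = 0.850749, cos λ = -0.525573.
North component: ΔN = −sin φ cos λ·ΔX − sin φ sin λ·ΔY + cos φ·ΔZ = −(0.008395)(-0.525573)(-544.3) − (0.008395)(0.850749)(-584.4) + (0.999965)(12.8) = 14.57 m.
1° of latitude spans πR/180 = 111317 m, so Δφ = 14.57 / 111317 × 3600 = 0.471″.

Δφ = 0.47″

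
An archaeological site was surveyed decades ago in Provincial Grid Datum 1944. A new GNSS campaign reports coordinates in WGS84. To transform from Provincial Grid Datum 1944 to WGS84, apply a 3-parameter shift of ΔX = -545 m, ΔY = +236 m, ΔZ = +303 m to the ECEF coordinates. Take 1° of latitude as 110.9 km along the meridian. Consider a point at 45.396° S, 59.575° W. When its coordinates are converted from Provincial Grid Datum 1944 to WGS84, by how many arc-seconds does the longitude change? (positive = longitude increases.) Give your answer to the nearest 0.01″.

sin φ = -0.711977, cos φ = 0.702203, sin λ = -0.862293, cos λ = 0.506410.
East component: ΔE = −sin λ·ΔX + cos λ·ΔY = −(-0.862293)(-545) + (0.506410)(236) = -350.44 m.
1° of latitude spans 110900 m; at latitude φ, 1° of longitude spans that × cos φ = 77874.3 m, so Δλ = -350.44 / 77874.3 × 3600 = -16.200″.

Δλ = -16.20″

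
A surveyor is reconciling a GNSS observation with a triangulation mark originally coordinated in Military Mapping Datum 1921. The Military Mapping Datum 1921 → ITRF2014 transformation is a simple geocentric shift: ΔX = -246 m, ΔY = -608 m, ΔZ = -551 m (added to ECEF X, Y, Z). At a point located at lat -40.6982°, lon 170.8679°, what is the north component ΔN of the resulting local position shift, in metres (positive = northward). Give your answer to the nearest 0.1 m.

The local north axis is (−sin φ cos λ, −sin φ sin λ, cos φ), giving ΔN = 158.377 − 62.923 − 417.743 = -322.29 m.

ΔN = -322.3 m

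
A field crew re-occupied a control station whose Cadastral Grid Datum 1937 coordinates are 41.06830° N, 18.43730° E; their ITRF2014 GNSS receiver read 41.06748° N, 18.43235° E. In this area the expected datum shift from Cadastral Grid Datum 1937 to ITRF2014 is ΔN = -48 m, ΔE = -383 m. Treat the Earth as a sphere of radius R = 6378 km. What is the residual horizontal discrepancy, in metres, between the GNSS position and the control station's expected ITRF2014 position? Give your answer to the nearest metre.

54 m

Observed coordinate differences: Δφ = -0.00082°, Δλ = -0.00495°.
Converting to metres (1° lat = 111317 m, cos φ = 0.753927): observed ΔN = -91.3 m, observed ΔE = -415.4 m.
Subtracting the expected shift leaves a residual of -91.3 − (-48) = -43.3 m north and -415.4 − (-383) = -32.4 m east.
Residual distance = √((-43.3)² + (-32.4)²) = 54.1 m.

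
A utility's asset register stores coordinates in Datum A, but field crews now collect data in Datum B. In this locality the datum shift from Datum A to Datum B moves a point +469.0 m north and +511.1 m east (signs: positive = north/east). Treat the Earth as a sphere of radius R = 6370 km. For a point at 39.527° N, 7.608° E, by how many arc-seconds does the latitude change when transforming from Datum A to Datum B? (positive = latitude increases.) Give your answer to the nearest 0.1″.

Δφ = 15.2″

On a sphere of radius R, 1 rad of latitude = R, so Δφ = ΔN / R = 469.0 / 6370000 = 7.3626e-05 rad = 15.187″.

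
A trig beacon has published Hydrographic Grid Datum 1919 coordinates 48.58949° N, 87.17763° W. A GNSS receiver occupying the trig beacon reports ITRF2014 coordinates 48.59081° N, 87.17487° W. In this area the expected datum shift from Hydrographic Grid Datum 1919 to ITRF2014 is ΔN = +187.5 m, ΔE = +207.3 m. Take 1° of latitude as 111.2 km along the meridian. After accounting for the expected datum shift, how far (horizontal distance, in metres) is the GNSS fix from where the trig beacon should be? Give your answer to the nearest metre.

Observed coordinate differences: Δφ = +0.00132°, Δλ = +0.00276°.
Converting to metres (1° lat = 111200 m, cos φ = 0.661449): observed ΔN = 146.8 m, observed ΔE = 203.0 m.
Subtracting the expected shift leaves a residual of 146.8 − (187.5) = -40.7 m north and 203.0 − (207.3) = -4.3 m east.
Residual distance = √((-40.7)² + (-4.3)²) = 40.9 m.

41 m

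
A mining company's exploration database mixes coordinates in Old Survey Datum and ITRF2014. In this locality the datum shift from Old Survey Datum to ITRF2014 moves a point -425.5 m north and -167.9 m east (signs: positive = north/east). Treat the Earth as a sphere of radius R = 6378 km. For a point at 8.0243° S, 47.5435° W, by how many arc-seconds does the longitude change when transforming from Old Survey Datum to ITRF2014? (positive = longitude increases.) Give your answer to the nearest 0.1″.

Δλ = -5.5″

At latitude -8.0243°, cos φ = 0.990209.
One radian of longitude at latitude φ spans R cos φ, so Δλ = ΔE / (R cos φ) = -167.9 / (6378000 × 0.990209) = -2.6585e-05 rad = -5.484″.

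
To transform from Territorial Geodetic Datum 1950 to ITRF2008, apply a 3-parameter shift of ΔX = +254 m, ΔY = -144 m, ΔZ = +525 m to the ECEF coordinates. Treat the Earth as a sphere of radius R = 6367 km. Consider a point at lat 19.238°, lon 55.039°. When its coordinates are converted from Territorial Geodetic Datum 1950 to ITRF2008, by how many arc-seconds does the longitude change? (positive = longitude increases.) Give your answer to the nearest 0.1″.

sin φ = 0.329493, cos φ = 0.944158, sin λ = 0.819542, cos λ = 0.573019.
East component: ΔE = −sin λ·ΔX + cos λ·ΔY = −(0.819542)(254) + (0.573019)(-144) = -290.68 m.
1° of latitude spans πR/180 = 111125 m; at latitude φ, 1° of longitude spans that × cos φ = 104919.7 m, so Δλ = -290.68 / 104919.7 × 3600 = -9.974″.

Δλ = -10.0″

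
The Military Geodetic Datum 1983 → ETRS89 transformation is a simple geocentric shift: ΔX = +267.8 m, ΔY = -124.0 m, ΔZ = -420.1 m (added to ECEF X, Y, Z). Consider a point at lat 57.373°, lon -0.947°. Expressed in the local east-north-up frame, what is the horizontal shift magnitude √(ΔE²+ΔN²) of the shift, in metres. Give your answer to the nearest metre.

469 m

The local east axis at (φ, λ) is (−sin λ, cos λ, 0), so ΔE = −sin(-0.947°)·267.8 + cos(-0.947°)·(-124.0) = -119.56 m.
The local north axis is (−sin φ cos λ, −sin φ sin λ, cos φ), giving ΔN = -225.510 − 1.726 − 226.504 = -453.74 m.
Horizontal magnitude = √(ΔE² + ΔN²) = √((-119.56)² + (-453.74)²) = 469.23 m.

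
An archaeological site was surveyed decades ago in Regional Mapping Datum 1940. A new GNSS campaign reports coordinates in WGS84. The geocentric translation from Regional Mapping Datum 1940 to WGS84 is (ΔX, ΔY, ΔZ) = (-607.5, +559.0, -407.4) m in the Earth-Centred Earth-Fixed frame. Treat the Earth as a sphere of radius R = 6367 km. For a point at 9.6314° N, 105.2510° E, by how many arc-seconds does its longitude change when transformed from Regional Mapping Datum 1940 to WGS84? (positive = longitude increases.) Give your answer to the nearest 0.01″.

sin φ = 0.167309, cos φ = 0.985904, sin λ = 0.964783, cos λ = -0.263048.
East component: ΔE = −sin λ·ΔX + cos λ·ΔY = −(0.964783)(-607.5) + (-0.263048)(559.0) = 439.06 m.
1° of latitude spans πR/180 = 111125 m; at latitude φ, 1° of longitude spans that × cos φ = 109558.7 m, so Δλ = 439.06 / 109558.7 × 3600 = 14.427″.

Δλ = 14.43″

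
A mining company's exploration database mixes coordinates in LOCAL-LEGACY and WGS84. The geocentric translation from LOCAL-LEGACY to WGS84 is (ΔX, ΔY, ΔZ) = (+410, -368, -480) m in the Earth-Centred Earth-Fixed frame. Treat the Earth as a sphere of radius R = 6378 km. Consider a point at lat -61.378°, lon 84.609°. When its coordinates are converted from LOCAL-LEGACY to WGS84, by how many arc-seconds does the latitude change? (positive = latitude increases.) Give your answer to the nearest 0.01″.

sin φ = -0.877799, cos φ = 0.479029, sin λ = 0.995577, cos λ = 0.093952.
North component: ΔN = −sin φ cos λ·ΔX − sin φ sin λ·ΔY + cos φ·ΔZ = −(-0.877799)(0.093952)(410) − (-0.877799)(0.995577)(-368) + (0.479029)(-480) = -517.72 m.
1° of latitude spans πR/180 = 111317 m, so Δφ = -517.72 / 111317 × 3600 = -16.743″.

Δφ = -16.74″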